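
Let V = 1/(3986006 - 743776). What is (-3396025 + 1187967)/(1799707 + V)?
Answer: -7159031889340/5835064026611 ≈ -1.2269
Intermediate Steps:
V = 1/3242230 ≈ 3.0843e-7
(-3396025 + 1187967)/(1799707 + V) = (-3396025 + 1187967)/(1799707 + 1/3242230) = -2208058/5835064026611/3242230 = -2208058*3242230/5835064026611 = -7159031889340/5835064026611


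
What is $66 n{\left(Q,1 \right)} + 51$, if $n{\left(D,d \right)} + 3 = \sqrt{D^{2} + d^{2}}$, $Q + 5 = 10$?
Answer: $-147 + 66 \sqrt{26} \approx 189.54$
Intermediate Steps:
$Q = 5$ ($Q = -5 + 10 = 5$)
$n{\left(D,d \right)} = -3 + \sqrt{D^{2} + d^{2}}$
$66 n{\left(Q,1 \right)} + 51 = 66 \left(-3 + \sqrt{5^{2} + 1^{2}}\right) + 51 = 66 \left(-3 + \sqrt{25 + 1}\right) + 51 = 66 \left(-3 + \sqrt{26}\right) + 51 = \left(-198 + 66 \sqrt{26}\right) + 51 = -147 + 66 \sqrt{26}$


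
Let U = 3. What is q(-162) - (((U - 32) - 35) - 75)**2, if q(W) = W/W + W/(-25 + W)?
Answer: -3612678/187 ≈ -19319.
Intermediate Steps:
q(W) = 1 + W/(-25 + W)
q(-162) - (((U - 32) - 35) - 75)**2 = (-25 + 2*(-162))/(-25 - 162) - (((3 - 32) - 35) - 75)**2 = (-25 - 324)/(-187) - ((-29 - 35) - 75)**2 = -1/187*(-349) - (-64 - 75)**2 = 349/187 - 1*(-139)**2 = 349/187 - 1*19321 = 349/187 - 19321 = -3612678/187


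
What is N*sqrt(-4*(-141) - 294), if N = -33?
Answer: -99*sqrt(30) ≈ -542.25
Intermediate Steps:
N*sqrt(-4*(-141) - 294) = -33*sqrt(-4*(-141) - 294) = -33*sqrt(564 - 294) = -99*sqrt(30)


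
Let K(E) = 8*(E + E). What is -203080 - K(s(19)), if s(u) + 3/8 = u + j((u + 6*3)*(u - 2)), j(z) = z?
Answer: -213442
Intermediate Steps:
s(u) = -3/8 + u + (-2 + u)*(18 + u) (s(u) = -3/8 + (u + (u + 6*3)*(u - 2)) = -3/8 + (u + (u + 18)*(-2 + u)) = -3/8 + (u + (18 + u)*(-2 + u)) = -3/8 + (u + (-2 + u)*(18 + u)) = -3/8 + u + (-2 + u)*(18 + u))
K(E) = 16*E (K(E) = 8*(2*E) = 16*E)
-203080 - K(s(19)) = -203080 - 16*(-291/8 + 19² + 17*19) = -203080 - 16*(-291/8 + 361 + 323) = -203080 - 16*5181/8 = -203080 - 1*10362 = -203080 - 10362 = -213442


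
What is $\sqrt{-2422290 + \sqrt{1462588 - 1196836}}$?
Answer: $\sqrt{-2422290 + 6 \sqrt{7382}} \approx 1556.2 i$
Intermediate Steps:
$\sqrt{-2422290 + \sqrt{1462588 - 1196836}} = \sqrt{-2422290 + \sqrt{265752}} = \sqrt{-2422290 + 6 \sqrt{7382}}$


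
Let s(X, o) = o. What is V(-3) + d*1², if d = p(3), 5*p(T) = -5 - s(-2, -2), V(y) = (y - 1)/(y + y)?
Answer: 1/15 ≈ 0.066667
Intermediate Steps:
V(y) = (-1 + y)/(2*y) (V(y) = (-1 + y)/((2*y)) = (-1 + y)*(1/(2*y)) = (-1 + y)/(2*y))
p(T) = -⅗ (p(T) = (-5 - 1*(-2))/5 = (-5 + 2)/5 = (⅕)*(-3) = -⅗)
d = -⅗ ≈ -0.60000
V(-3) + d*1² = (½)*(-1 - 3)/(-3) - ⅗*1² = (½)*(-⅓)*(-4) - ⅗*1 = ⅔ - ⅗ = 1/15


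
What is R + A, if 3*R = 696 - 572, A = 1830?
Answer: 5614/3 ≈ 1871.3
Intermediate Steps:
R = 124/3 (R = (696 - 572)/3 = (⅓)*124 = 124/3 ≈ 41.333)
R + A = 124/3 + 1830 = 5614/3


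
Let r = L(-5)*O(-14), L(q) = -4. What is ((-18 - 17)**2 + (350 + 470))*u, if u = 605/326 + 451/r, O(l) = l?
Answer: 184976385/9128 ≈ 20265.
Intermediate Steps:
r = 56 (r = -4*(-14) = 56)
u = 90453/9128 (u = 605/326 + 451/56 = 90453/9128 ≈ 9.9094)
((-18 - 17)**2 + (350 + 470))*u = ((-18 - 17)**2 + (350 + 470))*(90453/9128) = ((-35)**2 + 820)*(90453/9128) = (1225 + 820)*(90453/9128) = 2045*(90453/9128) = 184976385/9128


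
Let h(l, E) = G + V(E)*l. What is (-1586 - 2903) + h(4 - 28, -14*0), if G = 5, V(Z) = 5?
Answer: -4604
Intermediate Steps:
h(l, E) = 5 + 5*l
(-1586 - 2903) + h(4 - 28, -14*0) = (-1586 - 2903) + (5 + 5*(4 - 28)) = -4489 + (5 + 5*(-24)) = -4489 + (5 - 120) = -4489 - 115 = -4604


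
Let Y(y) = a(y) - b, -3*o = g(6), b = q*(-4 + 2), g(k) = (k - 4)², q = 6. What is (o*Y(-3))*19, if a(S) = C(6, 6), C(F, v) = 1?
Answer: -988/3 ≈ -329.33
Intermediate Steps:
g(k) = (-4 + k)²
a(S) = 1
b = -12 (b = 6*(-4 + 2) = 6*(-2) = -12)
o = -4/3 (o = -(-4 + 6)²/3 = -⅓*2² = -⅓*4 = -4/3 ≈ -1.3333)
Y(y) = 13 (Y(y) = 1 - 1*(-12) = 1 + 12 = 13)
(o*Y(-3))*19 = -4/3*13*19 = -52/3*19 = -988/3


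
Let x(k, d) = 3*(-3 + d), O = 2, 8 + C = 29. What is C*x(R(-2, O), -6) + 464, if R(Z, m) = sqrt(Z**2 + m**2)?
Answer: -103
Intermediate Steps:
C = 21 (C = -8 + 29 = 21)
x(k, d) = -9 + 3*d
C*x(R(-2, O), -6) + 464 = 21*(-9 + 3*(-6)) + 464 = 21*(-9 - 18) + 464 = 21*(-27) + 464 = -567 + 464 = -103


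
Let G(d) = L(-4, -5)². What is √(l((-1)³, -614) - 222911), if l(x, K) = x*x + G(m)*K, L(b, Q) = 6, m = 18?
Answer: I*√245014 ≈ 494.99*I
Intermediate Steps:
G(d) = 36 (G(d) = 6² = 36)
l(x, K) = x² + 36*K (l(x, K) = x*x + 36*K = x² + 36*K)
√(l((-1)³, -614) - 222911) = √((((-1)³)² + 36*(-614)) - 222911) = √(((-1)² - 22104) - 222911) = √((1 - 22104) - 222911) = √(-22103 - 222911) = √(-245014) = I*√245014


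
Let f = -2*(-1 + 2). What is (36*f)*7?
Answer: -504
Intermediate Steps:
f = -2 (f = -2*1 = -2)
(36*f)*7 = (36*(-2))*7 = -72*7 = -504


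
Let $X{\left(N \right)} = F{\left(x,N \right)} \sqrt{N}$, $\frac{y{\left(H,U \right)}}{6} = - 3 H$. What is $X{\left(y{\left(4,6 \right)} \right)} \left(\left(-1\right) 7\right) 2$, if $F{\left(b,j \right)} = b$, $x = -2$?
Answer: $168 i \sqrt{2} \approx 237.59 i$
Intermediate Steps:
$y{\left(H,U \right)} = - 18 H$ ($y{\left(H,U \right)} = 6 \left(- 3 H\right) = - 18 H$)
$X{\left(N \right)} = - 2 \sqrt{N}$
$X{\left(y{\left(4,6 \right)} \right)} \left(\left(-1\right) 7\right) 2 = - 2 \sqrt{\left(-18\right) 4} \left(\left(-1\right) 7\right) 2 = - 2 \sqrt{-72} \left(-7\right) 2 = - 2 \cdot 6 i \sqrt{2} \left(-7\right) 2 = - 12 i \sqrt{2} \left(-7\right) 2 = 84 i \sqrt{2} \cdot 2 = 168 i \sqrt{2}$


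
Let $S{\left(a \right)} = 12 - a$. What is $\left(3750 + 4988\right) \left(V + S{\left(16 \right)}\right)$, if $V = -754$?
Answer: $-6623404$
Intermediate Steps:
$\left(3750 + 4988\right) \left(V + S{\left(16 \right)}\right) = \left(3750 + 4988\right) \left(-754 + \left(12 - 16\right)\right) = 8738 \left(-754 + \left(12 - 16\right)\right) = 8738 \left(-754 - 4\right) = 8738 \left(-758\right) = -6623404$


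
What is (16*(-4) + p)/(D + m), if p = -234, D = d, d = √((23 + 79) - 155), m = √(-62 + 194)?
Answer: -298/(2*√33 + I*√53) ≈ -18.507 + 11.727*I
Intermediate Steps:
m = 2*√33 (m = √132 = 2*√33 ≈ 11.489)
d = I*√53 (d = √(102 - 155) = √(-53) = I*√53 ≈ 7.2801*I)
D = I*√53 ≈ 7.2801*I
(16*(-4) + p)/(D + m) = (16*(-4) - 234)/(I*√53 + 2*√33) = (-64 - 234)/(2*√33 + I*√53) = -298/(2*√33 + I*√53)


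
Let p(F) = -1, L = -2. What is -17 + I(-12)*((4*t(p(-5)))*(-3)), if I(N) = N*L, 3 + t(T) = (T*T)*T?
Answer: 1135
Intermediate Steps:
t(T) = -3 + T³ (t(T) = -3 + (T*T)*T = -3 + T²*T = -3 + T³)
I(N) = -2*N (I(N) = N*(-2) = -2*N)
-17 + I(-12)*((4*t(p(-5)))*(-3)) = -17 + (-2*(-12))*((4*(-3 + (-1)³))*(-3)) = -17 + 24*((4*(-3 - 1))*(-3)) = -17 + 24*((4*(-4))*(-3)) = -17 + 24*(-16*(-3)) = -17 + 24*48 = -17 + 1152 = 1135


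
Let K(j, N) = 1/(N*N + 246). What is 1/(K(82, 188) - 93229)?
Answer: -35590/3318020109 ≈ -1.0726e-5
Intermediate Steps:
K(j, N) = 1/(246 + N²) (K(j, N) = 1/(N² + 246) = 1/(246 + N²))
1/(K(82, 188) - 93229) = 1/(1/(246 + 188²) - 93229) = 1/(1/(246 + 35344) - 93229) = 1/(1/35590 - 93229) = 1/(-3318020109/35590) = -35590/3318020109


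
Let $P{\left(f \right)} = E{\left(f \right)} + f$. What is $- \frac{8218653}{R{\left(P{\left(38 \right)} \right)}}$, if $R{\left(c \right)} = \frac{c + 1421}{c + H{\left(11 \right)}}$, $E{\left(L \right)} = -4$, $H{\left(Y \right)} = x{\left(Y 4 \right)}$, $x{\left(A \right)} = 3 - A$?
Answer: $\frac{19176857}{485} \approx 39540.0$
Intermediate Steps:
$H{\left(Y \right)} = 3 - 4 Y$ ($H{\left(Y \right)} = 3 - Y 4 = 3 - 4 Y$)
$P{\left(f \right)} = -4 + f$
$R{\left(c \right)} = \frac{1421 + c}{-41 + c}$ ($R{\left(c \right)} = \frac{c + 1421}{c + \left(3 - 44\right)} = \frac{1421 + c}{c + \left(3 - 44\right)} = \frac{1421 + c}{c - 41} = \frac{1421 + c}{-41 + c}$)
$- \frac{8218653}{R{\left(P{\left(38 \right)} \right)}} = - \frac{8218653}{\frac{1}{-41 + \left(-4 + 38\right)} \left(1421 + \left(-4 + 38\right)\right)} = - \frac{8218653}{\frac{1}{-41 + 34} \left(1421 + 34\right)} = - \frac{8218653}{\frac{1}{-7} \cdot 1455} = - \frac{8218653}{\left(- \frac{1}{7}\right) 1455} = - \frac{8218653}{- \frac{1455}{7}} = \left(-8218653\right) \left(- \frac{7}{1455}\right) = \frac{19176857}{485}$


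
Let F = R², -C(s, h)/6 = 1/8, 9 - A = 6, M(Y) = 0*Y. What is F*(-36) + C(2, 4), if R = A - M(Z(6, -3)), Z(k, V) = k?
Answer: -1299/4 ≈ -324.75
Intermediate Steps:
M(Y) = 0
A = 3 (A = 9 - 1*6 = 9 - 6 = 3)
C(s, h) = -¾ (C(s, h) = -6/8 = -6*⅛ = -¾)
R = 3 (R = 3 - 1*0 = 3 + 0 = 3)
F = 9 (F = 3² = 9)
F*(-36) + C(2, 4) = 9*(-36) - ¾ = -324 - ¾ = -1299/4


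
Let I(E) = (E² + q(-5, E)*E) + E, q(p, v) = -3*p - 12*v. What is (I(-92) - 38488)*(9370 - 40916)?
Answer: 4197636944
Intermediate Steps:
q(p, v) = -12*v - 3*p
I(E) = E + E² + E*(15 - 12*E) (I(E) = (E² + (-12*E - 3*(-5))*E) + E = (E² + (-12*E + 15)*E) + E = (E² + (15 - 12*E)*E) + E = (E² + E*(15 - 12*E)) + E = E + E² + E*(15 - 12*E))
(I(-92) - 38488)*(9370 - 40916) = (-92*(16 - 11*(-92)) - 38488)*(9370 - 40916) = (-92*(16 + 1012) - 38488)*(-31546) = (-92*1028 - 38488)*(-31546) = (-94576 - 38488)*(-31546) = -133064*(-31546) = 4197636944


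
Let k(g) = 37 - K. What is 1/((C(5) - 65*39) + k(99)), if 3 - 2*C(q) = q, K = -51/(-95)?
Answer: -95/237456 ≈ -0.00040007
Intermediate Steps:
K = 51/95 (K = -51*(-1/95) = 51/95 ≈ 0.53684)
C(q) = 3/2 - q/2
k(g) = 3464/95 (k(g) = 37 - 1*51/95 = 37 - 51/95 = 3464/95)
1/((C(5) - 65*39) + k(99)) = 1/(((3/2 - 1/2*5) - 65*39) + 3464/95) = 1/(((3/2 - 5/2) - 2535) + 3464/95) = 1/((-1 - 2535) + 3464/95) = 1/(-2536 + 3464/95) = 1/(-237456/95) = -95/237456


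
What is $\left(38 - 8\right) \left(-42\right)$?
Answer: $-1260$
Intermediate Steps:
$\left(38 - 8\right) \left(-42\right) = 30 \left(-42\right) = -1260$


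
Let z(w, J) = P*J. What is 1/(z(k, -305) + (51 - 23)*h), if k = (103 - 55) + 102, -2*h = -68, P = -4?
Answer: 1/2172 ≈ 0.00046040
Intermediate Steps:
h = 34 (h = -½*(-68) = 34)
k = 150 (k = 48 + 102 = 150)
z(w, J) = -4*J
1/(z(k, -305) + (51 - 23)*h) = 1/(-4*(-305) + (51 - 23)*34) = 1/(1220 + 28*34) = 1/(1220 + 952) = 1/2172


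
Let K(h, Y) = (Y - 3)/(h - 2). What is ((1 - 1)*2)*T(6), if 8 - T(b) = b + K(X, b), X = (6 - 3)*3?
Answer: 0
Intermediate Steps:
X = 9 (X = 3*3 = 9)
K(h, Y) = (-3 + Y)/(-2 + h)
T(b) = 59/7 - 8*b/7 (T(b) = 8 - (b + (-3 + b)/(-2 + 9)) = 8 - (b + (-3 + b)/7) = 8 - (b + (-3/7 + b/7)) = 8 - (-3/7 + 8*b/7) = 8 + (3/7 - 8*b/7) = 59/7 - 8*b/7)
((1 - 1)*2)*T(6) = ((1 - 1)*2)*(59/7 - 8/7*6) = (0*2)*(59/7 - 48/7) = 0*(11/7) = 0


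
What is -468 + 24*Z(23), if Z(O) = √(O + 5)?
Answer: -468 + 48*√7 ≈ -341.00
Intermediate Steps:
Z(O) = √(5 + O)
-468 + 24*Z(23) = -468 + 24*√(5 + 23) = -468 + 24*√28 = -468 + 24*(2*√7) = -468 + 48*√7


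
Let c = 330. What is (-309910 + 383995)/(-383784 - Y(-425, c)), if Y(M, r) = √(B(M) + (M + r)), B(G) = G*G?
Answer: -14216318820/73644989063 + 74085*√180530/147289978126 ≈ -0.19282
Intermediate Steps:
B(G) = G²
Y(M, r) = √(M + r + M²) (Y(M, r) = √(M² + (M + r)) = √(M + r + M²))
(-309910 + 383995)/(-383784 - Y(-425, c)) = (-309910 + 383995)/(-383784 - √(-425 + 330 + (-425)²)) = 74085/(-383784 - √(-425 + 330 + 180625)) = 74085/(-383784 - √180530)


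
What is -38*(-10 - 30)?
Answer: 1520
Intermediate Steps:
-38*(-10 - 30) = -38*(-40) = 1520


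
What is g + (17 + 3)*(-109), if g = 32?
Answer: -2148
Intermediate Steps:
g + (17 + 3)*(-109) = 32 + (17 + 3)*(-109) = 32 + 20*(-109) = 32 - 2180 = -2148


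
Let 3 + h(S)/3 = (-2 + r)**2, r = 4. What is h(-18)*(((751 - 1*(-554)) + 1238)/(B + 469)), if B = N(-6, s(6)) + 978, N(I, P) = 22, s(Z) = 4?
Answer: 7629/1469 ≈ 5.1933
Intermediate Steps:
h(S) = 3 (h(S) = -9 + 3*(-2 + 4)**2 = -9 + 3*2**2 = -9 + 3*4 = -9 + 12 = 3)
B = 1000 (B = 22 + 978 = 1000)
h(-18)*(((751 - 1*(-554)) + 1238)/(B + 469)) = 3*(((751 - 1*(-554)) + 1238)/(1000 + 469)) = 3*(((751 + 554) + 1238)/1469) = 3*((1305 + 1238)*(1/1469)) = 3*(2543*(1/1469)) = 3*(2543/1469) = 7629/1469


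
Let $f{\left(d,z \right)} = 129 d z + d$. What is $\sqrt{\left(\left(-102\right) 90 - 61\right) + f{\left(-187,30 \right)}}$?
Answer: $i \sqrt{733118} \approx 856.22 i$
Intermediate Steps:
$f{\left(d,z \right)} = d + 129 d z$ ($f{\left(d,z \right)} = 129 d z + d = d + 129 d z$)
$\sqrt{\left(\left(-102\right) 90 - 61\right) + f{\left(-187,30 \right)}} = \sqrt{\left(\left(-102\right) 90 - 61\right) - 187 \left(1 + 129 \cdot 30\right)} = \sqrt{\left(-9180 - 61\right) - 187 \left(1 + 3870\right)} = \sqrt{-9241 - 723877} = \sqrt{-733118} = i \sqrt{733118}$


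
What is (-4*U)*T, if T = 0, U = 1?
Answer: 0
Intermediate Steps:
(-4*U)*T = -4*1*0 = -4*0 = 0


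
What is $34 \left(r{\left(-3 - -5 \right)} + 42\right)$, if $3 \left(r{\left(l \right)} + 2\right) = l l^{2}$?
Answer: $\frac{4352}{3} \approx 1450.7$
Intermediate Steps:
$r{\left(l \right)} = -2 + \frac{l^{3}}{3}$ ($r{\left(l \right)} = -2 + \frac{l l^{2}}{3} = -2 + \frac{l^{3}}{3}$)
$34 \left(r{\left(-3 - -5 \right)} + 42\right) = 34 \left(\left(-2 + \frac{\left(-3 - -5\right)^{3}}{3}\right) + 42\right) = 34 \left(\left(-2 + \frac{\left(-3 + 5\right)^{3}}{3}\right) + 42\right) = 34 \left(\left(-2 + \frac{2^{3}}{3}\right) + 42\right) = 34 \left(\left(-2 + \frac{1}{3} \cdot 8\right) + 42\right) = 34 \left(\left(-2 + \frac{8}{3}\right) + 42\right) = 34 \left(\frac{2}{3} + 42\right) = 34 \cdot \frac{128}{3} = \frac{4352}{3}$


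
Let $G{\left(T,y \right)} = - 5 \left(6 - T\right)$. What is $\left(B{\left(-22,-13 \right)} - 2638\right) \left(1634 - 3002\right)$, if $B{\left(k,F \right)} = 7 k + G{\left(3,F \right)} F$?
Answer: $3552696$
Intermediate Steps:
$G{\left(T,y \right)} = -30 + 5 T$
$B{\left(k,F \right)} = - 15 F + 7 k$ ($B{\left(k,F \right)} = 7 k + \left(-30 + 5 \cdot 3\right) F = 7 k + \left(-30 + 15\right) F = 7 k - 15 F = - 15 F + 7 k$)
$\left(B{\left(-22,-13 \right)} - 2638\right) \left(1634 - 3002\right) = \left(\left(\left(-15\right) \left(-13\right) + 7 \left(-22\right)\right) - 2638\right) \left(1634 - 3002\right) = \left(\left(195 - 154\right) - 2638\right) \left(-1368\right) = \left(41 - 2638\right) \left(-1368\right) = \left(-2597\right) \left(-1368\right) = 3552696$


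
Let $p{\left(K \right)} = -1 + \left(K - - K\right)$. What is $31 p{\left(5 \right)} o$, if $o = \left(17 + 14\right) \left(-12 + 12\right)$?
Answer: $0$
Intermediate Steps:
$p{\left(K \right)} = -1 + 2 K$ ($p{\left(K \right)} = -1 + \left(K + K\right) = -1 + 2 K$)
$o = 0$ ($o = 31 \cdot 0 = 0$)
$31 p{\left(5 \right)} o = 31 \left(-1 + 2 \cdot 5\right) 0 = 31 \left(-1 + 10\right) 0 = 31 \cdot 9 \cdot 0 = 279 \cdot 0 = 0$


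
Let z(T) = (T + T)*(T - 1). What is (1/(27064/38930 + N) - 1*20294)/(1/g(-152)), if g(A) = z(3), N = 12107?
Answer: -3376104387468/13863311 ≈ -2.4353e+5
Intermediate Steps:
z(T) = 2*T*(-1 + T) (z(T) = (2*T)*(-1 + T) = 2*T*(-1 + T))
g(A) = 12 (g(A) = 2*3*(-1 + 3) = 2*3*2 = 12)
(1/(27064/38930 + N) - 1*20294)/(1/g(-152)) = (1/(27064/38930 + 12107) - 1*20294)/(1/12) = (1/(27064*(1/38930) + 12107) - 20294)/(1/12) = (1/(796/1145 + 12107) - 20294)*12 = (1/(13863311/1145) - 20294)*12 = (1145/13863311 - 20294)*12 = -281342032289/13863311*12 = -3376104387468/13863311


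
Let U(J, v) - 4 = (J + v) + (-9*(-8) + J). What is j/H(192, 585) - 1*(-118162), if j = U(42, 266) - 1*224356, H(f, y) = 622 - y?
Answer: 4148064/37 ≈ 1.1211e+5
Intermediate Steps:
U(J, v) = 76 + v + 2*J (U(J, v) = 4 + ((J + v) + (-9*(-8) + J)) = 4 + ((J + v) + (72 + J)) = 4 + (72 + v + 2*J) = 76 + v + 2*J)
j = -223930 (j = (76 + 266 + 2*42) - 1*224356 = (76 + 266 + 84) - 224356 = 426 - 224356 = -223930)
j/H(192, 585) - 1*(-118162) = -223930/(622 - 1*585) - 1*(-118162) = -223930/(622 - 585) + 118162 = -223930/37 + 118162 = 4148064/37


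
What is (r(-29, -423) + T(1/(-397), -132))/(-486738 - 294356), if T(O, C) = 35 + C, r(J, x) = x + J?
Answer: 549/781094 ≈ 0.00070286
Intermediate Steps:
r(J, x) = J + x
(r(-29, -423) + T(1/(-397), -132))/(-486738 - 294356) = ((-29 - 423) + (35 - 132))/(-486738 - 294356) = (-452 - 97)/(-781094) = -549*(-1/781094) = 549/781094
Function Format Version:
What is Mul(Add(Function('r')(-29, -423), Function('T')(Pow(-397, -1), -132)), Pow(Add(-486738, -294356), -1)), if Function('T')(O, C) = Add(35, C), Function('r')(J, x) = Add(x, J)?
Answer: Rational(549, 781094) ≈ 0.00070286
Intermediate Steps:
Function('r')(J, x) = Add(J, x)
Mul(Add(Function('r')(-29, -423), Function('T')(Pow(-397, -1), -132)), Pow(Add(-486738, -294356), -1)) = Mul(Add(Add(-29, -423), Add(35, -132)), Pow(Add(-486738, -294356), -1)) = Mul(Add(-452, -97), Pow(-781094, -1)) = Mul(-549, Rational(-1, 781094)) = Rational(549, 781094)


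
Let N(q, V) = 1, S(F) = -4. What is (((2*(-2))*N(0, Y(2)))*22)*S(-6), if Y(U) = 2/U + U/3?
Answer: 352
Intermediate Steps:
Y(U) = 2/U + U/3 (Y(U) = 2/U + U*(1/3) = 2/U + U/3)
(((2*(-2))*N(0, Y(2)))*22)*S(-6) = (((2*(-2))*1)*22)*(-4) = (-4*1*22)*(-4) = -4*22*(-4) = -88*(-4) = 352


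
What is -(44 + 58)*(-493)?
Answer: 50286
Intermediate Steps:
-(44 + 58)*(-493) = -102*(-493) = -1*(-50286) = 50286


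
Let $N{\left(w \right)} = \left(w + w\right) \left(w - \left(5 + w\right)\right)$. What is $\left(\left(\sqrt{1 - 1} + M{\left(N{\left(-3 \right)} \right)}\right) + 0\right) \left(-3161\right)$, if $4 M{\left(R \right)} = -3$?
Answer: $\frac{9483}{4} \approx 2370.8$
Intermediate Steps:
$N{\left(w \right)} = - 10 w$ ($N{\left(w \right)} = 2 w \left(-5\right) = - 10 w$)
$M{\left(R \right)} = - \frac{3}{4}$ ($M{\left(R \right)} = \frac{1}{4} \left(-3\right) = - \frac{3}{4}$)
$\left(\left(\sqrt{1 - 1} + M{\left(N{\left(-3 \right)} \right)}\right) + 0\right) \left(-3161\right) = \left(\left(\sqrt{1 - 1} - \frac{3}{4}\right) + 0\right) \left(-3161\right) = \left(\left(\sqrt{0} - \frac{3}{4}\right) + 0\right) \left(-3161\right) = \left(\left(0 - \frac{3}{4}\right) + 0\right) \left(-3161\right) = \left(- \frac{3}{4} + 0\right) \left(-3161\right) = \left(- \frac{3}{4}\right) \left(-3161\right) = \frac{9483}{4}$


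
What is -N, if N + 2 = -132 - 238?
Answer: 372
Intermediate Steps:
N = -372 (N = -2 + (-132 - 238) = -2 - 370 = -372)
-N = -1*(-372) = 372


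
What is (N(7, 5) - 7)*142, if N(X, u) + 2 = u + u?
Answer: 142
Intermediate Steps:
N(X, u) = -2 + 2*u (N(X, u) = -2 + (u + u) = -2 + 2*u)
(N(7, 5) - 7)*142 = ((-2 + 2*5) - 7)*142 = ((-2 + 10) - 7)*142 = (8 - 7)*142 = 1*142 = 142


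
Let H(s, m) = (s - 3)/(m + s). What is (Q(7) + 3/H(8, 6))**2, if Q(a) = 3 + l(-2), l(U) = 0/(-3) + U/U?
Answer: 3844/25 ≈ 153.76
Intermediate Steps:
H(s, m) = (-3 + s)/(m + s)
l(U) = 1 (l(U) = 0*(-1/3) + 1 = 0 + 1 = 1)
Q(a) = 4 (Q(a) = 3 + 1 = 4)
(Q(7) + 3/H(8, 6))**2 = (4 + 3/(((-3 + 8)/(6 + 8))))**2 = (4 + 3/((5/14)))**2 = (4 + 3/(((1/14)*5)))**2 = (4 + 3/(5/14))**2 = (4 + 3*(14/5))**2 = (4 + 42/5)**2 = (62/5)**2 = 3844/25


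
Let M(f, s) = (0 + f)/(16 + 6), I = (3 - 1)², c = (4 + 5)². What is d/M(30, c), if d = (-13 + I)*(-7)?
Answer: 231/5 ≈ 46.200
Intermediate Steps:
c = 81 (c = 9² = 81)
I = 4 (I = 2² = 4)
M(f, s) = f/22
d = 63 (d = (-13 + 4)*(-7) = -9*(-7) = 63)
d/M(30, c) = 63/(((1/22)*30)) = 63/(15/11) = 63*(11/15) = 231/5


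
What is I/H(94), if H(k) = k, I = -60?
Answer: -30/47 ≈ -0.63830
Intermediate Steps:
I/H(94) = -60/94 = -60*1/94 = -30/47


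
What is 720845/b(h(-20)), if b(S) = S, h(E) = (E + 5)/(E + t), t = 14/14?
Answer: 2739211/3 ≈ 9.1307e+5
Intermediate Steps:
t = 1 (t = 14*(1/14) = 1)
h(E) = (5 + E)/(1 + E) (h(E) = (E + 5)/(E + 1) = (5 + E)/(1 + E))
720845/b(h(-20)) = 720845/(((5 - 20)/(1 - 20))) = 720845/((-15/(-19))) = 720845/((-1/19*(-15))) = 720845/(15/19) = 720845*(19/15) = 2739211/3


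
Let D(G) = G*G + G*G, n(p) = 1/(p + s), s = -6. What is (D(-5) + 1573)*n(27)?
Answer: 541/7 ≈ 77.286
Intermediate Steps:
n(p) = 1/(-6 + p) (n(p) = 1/(p - 6) = 1/(-6 + p))
D(G) = 2*G² (D(G) = G² + G² = 2*G²)
(D(-5) + 1573)*n(27) = (2*(-5)² + 1573)/(-6 + 27) = (2*25 + 1573)/21 = (50 + 1573)*(1/21) = 1623*(1/21) = 541/7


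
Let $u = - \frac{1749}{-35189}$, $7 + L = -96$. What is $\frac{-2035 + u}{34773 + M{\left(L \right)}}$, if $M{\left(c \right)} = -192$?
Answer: $- \frac{6509806}{110624619} \approx -0.058846$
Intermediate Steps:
$L = -103$ ($L = -7 - 96 = -103$)
$u = \frac{159}{3199}$ ($u = \left(-1749\right) \left(- \frac{1}{35189}\right) = \frac{159}{3199} \approx 0.049703$)
$\frac{-2035 + u}{34773 + M{\left(L \right)}} = \frac{-2035 + \frac{159}{3199}}{34773 - 192} = - \frac{6509806}{3199 \cdot 34581} = \left(- \frac{6509806}{3199}\right) \frac{1}{34581} = - \frac{6509806}{110624619}$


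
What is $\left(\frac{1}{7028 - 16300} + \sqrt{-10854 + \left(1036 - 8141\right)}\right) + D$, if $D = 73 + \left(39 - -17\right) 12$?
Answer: $\frac{6907639}{9272} + i \sqrt{17959} \approx 745.0 + 134.01 i$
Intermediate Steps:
$D = 745$ ($D = 73 + \left(39 + 17\right) 12 = 73 + 56 \cdot 12 = 73 + 672 = 745$)
$\left(\frac{1}{7028 - 16300} + \sqrt{-10854 + \left(1036 - 8141\right)}\right) + D = \left(\frac{1}{7028 - 16300} + \sqrt{-10854 + \left(1036 - 8141\right)}\right) + 745 = \left(\frac{1}{-9272} + \sqrt{-10854 + \left(1036 - 8141\right)}\right) + 745 = \left(- \frac{1}{9272} + \sqrt{-10854 - 7105}\right) + 745 = \left(- \frac{1}{9272} + \sqrt{-17959}\right) + 745 = \left(- \frac{1}{9272} + i \sqrt{17959}\right) + 745 = \frac{6907639}{9272} + i \sqrt{17959}$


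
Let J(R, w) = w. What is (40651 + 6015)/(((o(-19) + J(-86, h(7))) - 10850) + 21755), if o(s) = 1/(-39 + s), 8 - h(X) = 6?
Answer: 2706628/632605 ≈ 4.2785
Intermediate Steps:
h(X) = 2 (h(X) = 8 - 1*6 = 8 - 6 = 2)
(40651 + 6015)/(((o(-19) + J(-86, h(7))) - 10850) + 21755) = (40651 + 6015)/(((1/(-39 - 19) + 2) - 10850) + 21755) = 46666/(((1/(-58) + 2) - 10850) + 21755) = 46666/(((-1/58 + 2) - 10850) + 21755) = 46666/((115/58 - 10850) + 21755) = 46666/(-629185/58 + 21755) = 46666/(632605/58) = 46666*(58/632605) = 2706628/632605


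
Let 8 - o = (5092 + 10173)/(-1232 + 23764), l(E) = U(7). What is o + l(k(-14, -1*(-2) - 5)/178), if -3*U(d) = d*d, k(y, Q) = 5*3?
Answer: -14165/1572 ≈ -9.0108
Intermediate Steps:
k(y, Q) = 15
U(d) = -d²/3 (U(d) = -d*d/3 = -d²/3)
l(E) = -49/3 (l(E) = -⅓*7² = -⅓*49 = -49/3)
o = 3837/524 (o = 8 - (5092 + 10173)/(-1232 + 23764) = 8 - 15265/22532 = 8 - 1*355/524 = 8 - 355/524 = 3837/524 ≈ 7.3225)
o + l(k(-14, -1*(-2) - 5)/178) = 3837/524 - 49/3 = -14165/1572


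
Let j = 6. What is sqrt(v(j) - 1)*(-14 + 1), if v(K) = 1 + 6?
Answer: -13*sqrt(6) ≈ -31.843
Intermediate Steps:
v(K) = 7
sqrt(v(j) - 1)*(-14 + 1) = sqrt(7 - 1)*(-14 + 1) = sqrt(6)*(-13) = -13*sqrt(6)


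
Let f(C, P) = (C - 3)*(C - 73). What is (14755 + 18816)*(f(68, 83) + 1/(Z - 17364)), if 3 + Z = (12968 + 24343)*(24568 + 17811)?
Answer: -17251643008450079/1581185502 ≈ -1.0911e+7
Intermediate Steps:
f(C, P) = (-73 + C)*(-3 + C) (f(C, P) = (-3 + C)*(-73 + C) = (-73 + C)*(-3 + C))
Z = 1581202866 (Z = -3 + (12968 + 24343)*(24568 + 17811) = -3 + 37311*42379 = -3 + 1581202869 = 1581202866)
(14755 + 18816)*(f(68, 83) + 1/(Z - 17364)) = (14755 + 18816)*((219 + 68**2 - 76*68) + 1/(1581202866 - 17364)) = 33571*((219 + 4624 - 5168) + 1/1581185502) = 33571*(-325 + 1/1581185502) = 33571*(-513885288149/1581185502) = -17251643008450079/1581185502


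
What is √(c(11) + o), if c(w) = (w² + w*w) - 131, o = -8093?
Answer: I*√7982 ≈ 89.342*I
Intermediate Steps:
c(w) = -131 + 2*w² (c(w) = (w² + w²) - 131 = 2*w² - 131 = -131 + 2*w²)
√(c(11) + o) = √((-131 + 2*11²) - 8093) = √((-131 + 2*121) - 8093) = √((-131 + 242) - 8093) = √(111 - 8093) = √(-7982) = I*√7982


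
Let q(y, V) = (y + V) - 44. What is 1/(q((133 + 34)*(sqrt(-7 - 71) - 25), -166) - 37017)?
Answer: -20701/858150473 - 167*I*sqrt(78)/1716300946 ≈ -2.4123e-5 - 8.5935e-7*I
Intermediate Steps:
q(y, V) = -44 + V + y (q(y, V) = (V + y) - 44 = -44 + V + y)
1/(q((133 + 34)*(sqrt(-7 - 71) - 25), -166) - 37017) = 1/((-44 - 166 + (133 + 34)*(sqrt(-7 - 71) - 25)) - 37017) = 1/((-44 - 166 + 167*(sqrt(-78) - 25)) - 37017) = 1/((-44 - 166 + 167*(I*sqrt(78) - 25)) - 37017) = 1/((-44 - 166 + 167*(-25 + I*sqrt(78))) - 37017) = 1/((-44 - 166 + (-4175 + 167*I*sqrt(78))) - 37017) = 1/((-4385 + 167*I*sqrt(78)) - 37017) = 1/(-41402 + 167*I*sqrt(78))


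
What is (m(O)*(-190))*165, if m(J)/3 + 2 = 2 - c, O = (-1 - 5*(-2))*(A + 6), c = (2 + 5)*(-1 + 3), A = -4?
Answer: 1316700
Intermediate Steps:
c = 14 (c = 7*2 = 14)
O = 18 (O = (-1 - 5*(-2))*(-4 + 6) = (-1 + 10)*2 = 9*2 = 18)
m(J) = -42 (m(J) = -6 + 3*(2 - 1*14) = -6 + 3*(2 - 14) = -6 + 3*(-12) = -6 - 36 = -42)
(m(O)*(-190))*165 = -42*(-190)*165 = 7980*165 = 1316700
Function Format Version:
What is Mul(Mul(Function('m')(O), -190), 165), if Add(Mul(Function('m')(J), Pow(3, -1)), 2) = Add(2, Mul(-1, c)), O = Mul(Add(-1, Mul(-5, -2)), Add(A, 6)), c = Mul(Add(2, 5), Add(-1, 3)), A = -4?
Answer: 1316700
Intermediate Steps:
c = 14 (c = Mul(7, 2) = 14)
O = 18 (O = Mul(Add(-1, Mul(-5, -2)), Add(-4, 6)) = Mul(Add(-1, 10), 2) = Mul(9, 2) = 18)
Function('m')(J) = -42 (Function('m')(J) = Add(-6, Mul(3, Add(2, Mul(-1, 14)))) = Add(-6, Mul(3, Add(2, -14))) = Add(-6, Mul(3, -12)) = Add(-6, -36) = -42)
Mul(Mul(Function('m')(O), -190), 165) = Mul(Mul(-42, -190), 165) = Mul(7980, 165) = 1316700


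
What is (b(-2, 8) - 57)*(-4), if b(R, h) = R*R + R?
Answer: 220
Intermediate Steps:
b(R, h) = R + R**2 (b(R, h) = R**2 + R = R + R**2)
(b(-2, 8) - 57)*(-4) = (-2*(1 - 2) - 57)*(-4) = (-2*(-1) - 57)*(-4) = (2 - 57)*(-4) = -55*(-4) = 220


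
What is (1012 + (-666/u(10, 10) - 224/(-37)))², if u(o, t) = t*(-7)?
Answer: 1770765151401/1677025 ≈ 1.0559e+6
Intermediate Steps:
u(o, t) = -7*t
(1012 + (-666/u(10, 10) - 224/(-37)))² = (1012 + (-666/((-7*10)) - 224/(-37)))² = (1012 + (-666/(-70) - 224*(-1/37)))² = (1012 + (-666*(-1/70) + 224/37))² = (1012 + (333/35 + 224/37))² = (1012 + 20161/1295)² = (1330701/1295)² = 1770765151401/1677025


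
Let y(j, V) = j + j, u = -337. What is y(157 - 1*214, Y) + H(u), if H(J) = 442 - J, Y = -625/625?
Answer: 665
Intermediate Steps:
Y = -1 (Y = -625*1/625 = -1)
y(j, V) = 2*j
y(157 - 1*214, Y) + H(u) = 2*(157 - 1*214) + (442 - 1*(-337)) = 2*(157 - 214) + (442 + 337) = 2*(-57) + 779 = -114 + 779 = 665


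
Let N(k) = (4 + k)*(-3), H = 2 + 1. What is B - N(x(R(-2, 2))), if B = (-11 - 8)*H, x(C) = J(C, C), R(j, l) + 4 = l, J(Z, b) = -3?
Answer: -54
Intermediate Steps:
R(j, l) = -4 + l
H = 3
x(C) = -3
B = -57 (B = (-11 - 8)*3 = -19*3 = -57)
N(k) = -12 - 3*k
B - N(x(R(-2, 2))) = -57 - (-12 - 3*(-3)) = -57 - (-12 + 9) = -57 - 1*(-3) = -57 + 3 = -54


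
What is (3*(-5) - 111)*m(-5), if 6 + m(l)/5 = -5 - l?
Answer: 3780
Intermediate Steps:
m(l) = -55 - 5*l (m(l) = -30 + 5*(-5 - l) = -30 + (-25 - 5*l) = -55 - 5*l)
(3*(-5) - 111)*m(-5) = (3*(-5) - 111)*(-55 - 5*(-5)) = (-15 - 111)*(-55 + 25) = -126*(-30) = 3780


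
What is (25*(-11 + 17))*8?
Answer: 1200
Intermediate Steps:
(25*(-11 + 17))*8 = (25*6)*8 = 150*8 = 1200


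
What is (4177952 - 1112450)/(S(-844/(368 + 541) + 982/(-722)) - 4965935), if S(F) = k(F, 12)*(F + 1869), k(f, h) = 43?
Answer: -1005941415798/1603226546761 ≈ -0.62745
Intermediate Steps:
S(F) = 80367 + 43*F (S(F) = 43*(F + 1869) = 43*(1869 + F) = 80367 + 43*F)
(4177952 - 1112450)/(S(-844/(368 + 541) + 982/(-722)) - 4965935) = (4177952 - 1112450)/((80367 + 43*(-844/(368 + 541) + 982/(-722))) - 4965935) = 3065502/((80367 + 43*(-844/909 + 982*(-1/722))) - 4965935) = 3065502/((80367 + 43*(-844*1/909 - 491/361)) - 4965935) = 3065502/((80367 + 43*(-844/909 - 491/361)) - 4965935) = 3065502/((80367 + 43*(-751003/328149)) - 4965935) = 3065502/((80367 - 32293129/328149) - 4965935) = 3065502/(26340057554/328149 - 4965935) = 3065502/(-1603226546761/328149) = 3065502*(-328149/1603226546761) = -1005941415798/1603226546761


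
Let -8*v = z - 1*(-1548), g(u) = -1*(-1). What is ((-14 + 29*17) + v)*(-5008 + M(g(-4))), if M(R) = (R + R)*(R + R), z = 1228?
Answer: -660528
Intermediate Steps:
g(u) = 1
v = -347 (v = -(1228 - 1*(-1548))/8 = -(1228 + 1548)/8 = -⅛*2776 = -347)
M(R) = 4*R² (M(R) = (2*R)*(2*R) = 4*R²)
((-14 + 29*17) + v)*(-5008 + M(g(-4))) = ((-14 + 29*17) - 347)*(-5008 + 4*1²) = ((-14 + 493) - 347)*(-5008 + 4*1) = (479 - 347)*(-5008 + 4) = 132*(-5004) = -660528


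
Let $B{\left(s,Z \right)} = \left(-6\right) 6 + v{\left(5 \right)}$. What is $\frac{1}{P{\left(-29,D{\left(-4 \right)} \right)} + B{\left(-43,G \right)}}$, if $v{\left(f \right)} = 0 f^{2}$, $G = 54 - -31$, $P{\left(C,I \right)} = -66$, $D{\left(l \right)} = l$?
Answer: $- \frac{1}{102} \approx -0.0098039$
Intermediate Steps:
$G = 85$ ($G = 54 + 31 = 85$)
$v{\left(f \right)} = 0$
$B{\left(s,Z \right)} = -36$ ($B{\left(s,Z \right)} = \left(-6\right) 6 + 0 = -36 + 0 = -36$)
$\frac{1}{P{\left(-29,D{\left(-4 \right)} \right)} + B{\left(-43,G \right)}} = \frac{1}{-66 - 36} = \frac{1}{-102} = - \frac{1}{102}$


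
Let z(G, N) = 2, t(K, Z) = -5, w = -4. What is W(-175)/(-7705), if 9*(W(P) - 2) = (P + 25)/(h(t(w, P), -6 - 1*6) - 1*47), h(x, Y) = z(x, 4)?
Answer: -64/208035 ≈ -0.00030764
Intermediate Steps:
h(x, Y) = 2
W(P) = 157/81 - P/405 (W(P) = 2 + ((P + 25)/(2 - 1*47))/9 = 2 + ((25 + P)/(2 - 47))/9 = 2 + ((25 + P)/(-45))/9 = 2 + ((25 + P)*(-1/45))/9 = 2 + (-5/9 - P/45)/9 = 2 + (-5/81 - P/405) = 157/81 - P/405)
W(-175)/(-7705) = (157/81 - 1/405*(-175))/(-7705) = (157/81 + 35/81)*(-1/7705) = (64/27)*(-1/7705) = -64/208035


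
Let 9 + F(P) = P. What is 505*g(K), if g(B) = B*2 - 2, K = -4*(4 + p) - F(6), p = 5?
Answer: -34340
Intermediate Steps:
F(P) = -9 + P
K = -33 (K = -4*(4 + 5) - (-9 + 6) = -4*9 - 1*(-3) = -36 + 3 = -33)
g(B) = -2 + 2*B (g(B) = 2*B - 2 = -2 + 2*B)
505*g(K) = 505*(-2 + 2*(-33)) = 505*(-2 - 66) = 505*(-68) = -34340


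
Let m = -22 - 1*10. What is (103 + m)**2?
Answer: 5041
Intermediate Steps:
m = -32 (m = -22 - 10 = -32)
(103 + m)**2 = (103 - 32)**2 = 71**2 = 5041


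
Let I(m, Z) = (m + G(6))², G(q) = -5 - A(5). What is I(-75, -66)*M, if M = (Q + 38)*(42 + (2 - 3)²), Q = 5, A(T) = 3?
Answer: 12737761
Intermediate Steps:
G(q) = -8 (G(q) = -5 - 1*3 = -5 - 3 = -8)
I(m, Z) = (-8 + m)² (I(m, Z) = (m - 8)² = (-8 + m)²)
M = 1849 (M = (5 + 38)*(42 + (2 - 3)²) = 43*(42 + (-1)²) = 43*(42 + 1) = 43*43 = 1849)
I(-75, -66)*M = (-8 - 75)²*1849 = (-83)²*1849 = 6889*1849 = 12737761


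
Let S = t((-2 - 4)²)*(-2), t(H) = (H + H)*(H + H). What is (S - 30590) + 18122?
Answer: -22836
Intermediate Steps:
t(H) = 4*H² (t(H) = (2*H)*(2*H) = 4*H²)
S = -10368 (S = (4*((-2 - 4)²)²)*(-2) = (4*((-6)²)²)*(-2) = (4*36²)*(-2) = (4*1296)*(-2) = 5184*(-2) = -10368)
(S - 30590) + 18122 = (-10368 - 30590) + 18122 = -40958 + 18122 = -22836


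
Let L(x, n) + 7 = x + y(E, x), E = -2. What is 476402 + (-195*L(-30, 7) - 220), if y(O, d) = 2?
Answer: 483007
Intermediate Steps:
L(x, n) = -5 + x (L(x, n) = -7 + (x + 2) = -7 + (2 + x) = -5 + x)
476402 + (-195*L(-30, 7) - 220) = 476402 + (-195*(-5 - 30) - 220) = 476402 + (-195*(-35) - 220) = 476402 + (6825 - 220) = 476402 + 6605 = 483007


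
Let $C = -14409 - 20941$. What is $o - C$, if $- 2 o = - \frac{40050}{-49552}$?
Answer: $\frac{1751643175}{49552} \approx 35350.0$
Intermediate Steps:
$o = - \frac{20025}{49552}$ ($o = - \frac{\left(-40050\right) \frac{1}{-49552}}{2} = - \frac{\left(-40050\right) \left(- \frac{1}{49552}\right)}{2} = \left(- \frac{1}{2}\right) \frac{20025}{24776} = - \frac{20025}{49552} \approx -0.40412$)
$C = -35350$ ($C = -14409 - 20941 = -35350$)
$o - C = - \frac{20025}{49552} - -35350 = - \frac{20025}{49552} + 35350 = \frac{1751643175}{49552}$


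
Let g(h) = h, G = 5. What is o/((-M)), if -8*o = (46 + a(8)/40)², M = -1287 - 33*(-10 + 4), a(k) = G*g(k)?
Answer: -2209/8712 ≈ -0.25356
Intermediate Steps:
a(k) = 5*k
M = -1089 (M = -1287 - 33*(-6) = -1287 - 1*(-198) = -1287 + 198 = -1089)
o = -2209/8 (o = -(46 + (5*8)/40)²/8 = -(46 + 40*(1/40))²/8 = -(46 + 1)²/8 = -⅛*47² = -⅛*2209 = -2209/8 ≈ -276.13)
o/((-M)) = -2209/(8*((-1*(-1089)))) = -2209/8/1089 = -2209/8*1/1089 = -2209/8712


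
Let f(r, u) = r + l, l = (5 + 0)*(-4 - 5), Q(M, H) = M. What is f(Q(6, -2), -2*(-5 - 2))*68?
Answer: -2652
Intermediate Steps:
l = -45 (l = 5*(-9) = -45)
f(r, u) = -45 + r (f(r, u) = r - 45 = -45 + r)
f(Q(6, -2), -2*(-5 - 2))*68 = (-45 + 6)*68 = -39*68 = -2652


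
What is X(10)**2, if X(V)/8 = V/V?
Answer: 64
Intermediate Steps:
X(V) = 8 (X(V) = 8*(V/V) = 8*1 = 8)
X(10)**2 = 8**2 = 64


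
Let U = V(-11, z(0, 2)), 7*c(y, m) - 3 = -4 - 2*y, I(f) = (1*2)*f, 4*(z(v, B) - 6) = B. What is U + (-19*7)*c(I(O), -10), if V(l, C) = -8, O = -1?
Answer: -65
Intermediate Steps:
z(v, B) = 6 + B/4
I(f) = 2*f
c(y, m) = -⅐ - 2*y/7 (c(y, m) = 3/7 + (-4 - 2*y)/7 = 3/7 + (-4/7 - 2*y/7) = -⅐ - 2*y/7)
U = -8
U + (-19*7)*c(I(O), -10) = -8 + (-19*7)*(-⅐ - 4*(-1)/7) = -8 - 133*(-⅐ - 2/7*(-2)) = -8 - 133*(-⅐ + 4/7) = -8 - 133*3/7 = -8 - 57 = -65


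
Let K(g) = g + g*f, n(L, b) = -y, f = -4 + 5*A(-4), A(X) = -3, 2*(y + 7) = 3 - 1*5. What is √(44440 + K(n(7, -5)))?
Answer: 14*√226 ≈ 210.47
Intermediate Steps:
y = -8 (y = -7 + (3 - 1*5)/2 = -7 + (3 - 5)/2 = -7 + (½)*(-2) = -7 - 1 = -8)
f = -19 (f = -4 + 5*(-3) = -4 - 15 = -19)
n(L, b) = 8 (n(L, b) = -1*(-8) = 8)
K(g) = -18*g (K(g) = g + g*(-19) = g - 19*g = -18*g)
√(44440 + K(n(7, -5))) = √(44440 - 18*8) = √(44440 - 144) = √44296 = 14*√226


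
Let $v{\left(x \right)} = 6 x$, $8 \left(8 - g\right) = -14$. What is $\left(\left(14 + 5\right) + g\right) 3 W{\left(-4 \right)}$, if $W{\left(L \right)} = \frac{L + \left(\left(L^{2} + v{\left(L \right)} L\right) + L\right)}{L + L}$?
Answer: $- \frac{4485}{4} \approx -1121.3$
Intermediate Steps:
$g = \frac{39}{4}$ ($g = 8 - - \frac{7}{4} = 8 + \frac{7}{4} = \frac{39}{4} \approx 9.75$)
$W{\left(L \right)} = \frac{2 L + 7 L^{2}}{2 L}$ ($W{\left(L \right)} = \frac{L + \left(\left(L^{2} + 6 L L\right) + L\right)}{L + L} = \frac{L + \left(\left(L^{2} + 6 L^{2}\right) + L\right)}{2 L} = \left(L + \left(7 L^{2} + L\right)\right) \frac{1}{2 L} = \left(L + \left(L + 7 L^{2}\right)\right) \frac{1}{2 L} = \left(2 L + 7 L^{2}\right) \frac{1}{2 L} = \frac{2 L + 7 L^{2}}{2 L}$)
$\left(\left(14 + 5\right) + g\right) 3 W{\left(-4 \right)} = \left(\left(14 + 5\right) + \frac{39}{4}\right) 3 \left(1 + \frac{7}{2} \left(-4\right)\right) = \left(19 + \frac{39}{4}\right) 3 \left(1 - 14\right) = \frac{115}{4} \cdot 3 \left(-13\right) = \frac{345}{4} \left(-13\right) = - \frac{4485}{4}$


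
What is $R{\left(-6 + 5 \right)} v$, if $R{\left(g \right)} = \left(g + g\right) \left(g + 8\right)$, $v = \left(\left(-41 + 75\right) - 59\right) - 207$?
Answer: $3248$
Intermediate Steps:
$v = -232$ ($v = \left(34 - 59\right) - 207 = -25 - 207 = -232$)
$R{\left(g \right)} = 2 g \left(8 + g\right)$
$R{\left(-6 + 5 \right)} v = 2 \left(-6 + 5\right) \left(8 + \left(-6 + 5\right)\right) \left(-232\right) = 2 \left(-1\right) \left(8 - 1\right) \left(-232\right) = 2 \left(-1\right) 7 \left(-232\right) = \left(-14\right) \left(-232\right) = 3248$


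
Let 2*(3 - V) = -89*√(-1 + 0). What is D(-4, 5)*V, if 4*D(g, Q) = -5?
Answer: -15/4 - 445*I/8 ≈ -3.75 - 55.625*I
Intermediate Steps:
V = 3 + 89*I/2 (V = 3 - (-89)*√(-1 + 0)/2 = 3 - (-89)*√(-1)/2 = 3 - (-89)*I/2 = 3 + 89*I/2 ≈ 3.0 + 44.5*I)
D(g, Q) = -5/4 (D(g, Q) = (¼)*(-5) = -5/4)
D(-4, 5)*V = -5*(3 + 89*I/2)/4 = -15/4 - 445*I/8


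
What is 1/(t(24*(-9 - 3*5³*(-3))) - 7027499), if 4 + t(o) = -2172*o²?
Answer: -1/1558162156335 ≈ -6.4178e-13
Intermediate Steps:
t(o) = -4 - 2172*o²
1/(t(24*(-9 - 3*5³*(-3))) - 7027499) = 1/((-4 - 2172*576*(-9 - 3*5³*(-3))²) - 7027499) = 1/((-4 - 2172*576*(-9 - 3*125*(-3))²) - 7027499) = 1/((-4 - 2172*576*(-9 - 375*(-3))²) - 7027499) = 1/((-4 - 2172*576*(-9 + 1125)²) - 7027499) = 1/((-4 - 2172*(24*1116)²) - 7027499) = 1/((-4 - 2172*26784²) - 7027499) = 1/((-4 - 2172*717382656) - 7027499) = 1/((-4 - 1558155128832) - 7027499) = 1/(-1558155128836 - 7027499) = 1/(-1558162156335) = -1/1558162156335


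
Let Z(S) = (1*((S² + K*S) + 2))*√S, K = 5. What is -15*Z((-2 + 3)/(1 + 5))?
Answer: -515*√6/72 ≈ -17.521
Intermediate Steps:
Z(S) = √S*(2 + S² + 5*S) (Z(S) = (1*((S² + 5*S) + 2))*√S = (1*(2 + S² + 5*S))*√S = (2 + S² + 5*S)*√S = √S*(2 + S² + 5*S))
-15*Z((-2 + 3)/(1 + 5)) = -15*√((-2 + 3)/(1 + 5))*(2 + ((-2 + 3)/(1 + 5))² + 5*((-2 + 3)/(1 + 5))) = -15*√(1/6)*(2 + (1/6)² + 5*(1/6)) = -15*√(1*(⅙))*(2 + (1*(⅙))² + 5*(1*(⅙))) = -15*√(⅙)*(2 + (⅙)² + 5*(⅙)) = -15*√6/6*(2 + 1/36 + ⅚) = -15*√6/6*103/36 = -515*√6/72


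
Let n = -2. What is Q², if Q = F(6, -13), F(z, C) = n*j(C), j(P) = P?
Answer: 676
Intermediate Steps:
F(z, C) = -2*C
Q = 26 (Q = -2*(-13) = 26)
Q² = 26² = 676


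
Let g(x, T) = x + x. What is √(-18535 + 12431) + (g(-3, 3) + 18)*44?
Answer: 528 + 2*I*√1526 ≈ 528.0 + 78.128*I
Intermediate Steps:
g(x, T) = 2*x
√(-18535 + 12431) + (g(-3, 3) + 18)*44 = √(-18535 + 12431) + (2*(-3) + 18)*44 = √(-6104) + (-6 + 18)*44 = 2*I*√1526 + 12*44 = 2*I*√1526 + 528 = 528 + 2*I*√1526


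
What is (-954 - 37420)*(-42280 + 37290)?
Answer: 191486260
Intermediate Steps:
(-954 - 37420)*(-42280 + 37290) = -38374*(-4990) = 191486260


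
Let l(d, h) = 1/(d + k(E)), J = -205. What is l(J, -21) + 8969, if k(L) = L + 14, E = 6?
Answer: 1659264/185 ≈ 8969.0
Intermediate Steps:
k(L) = 14 + L
l(d, h) = 1/(20 + d) (l(d, h) = 1/(d + (14 + 6)) = 1/(d + 20) = 1/(20 + d))
l(J, -21) + 8969 = 1/(20 - 205) + 8969 = 1/(-185) + 8969 = -1/185 + 8969 = 1659264/185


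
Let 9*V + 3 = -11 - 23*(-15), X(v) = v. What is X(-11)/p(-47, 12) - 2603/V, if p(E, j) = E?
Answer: -1097428/15557 ≈ -70.542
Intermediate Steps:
V = 331/9 (V = -⅓ + (-11 - 23*(-15))/9 = -⅓ + (-11 + 345)/9 = -⅓ + (⅑)*334 = -⅓ + 334/9 = 331/9 ≈ 36.778)
X(-11)/p(-47, 12) - 2603/V = -11/(-47) - 2603/331/9 = -11*(-1/47) - 2603*9/331 = 11/47 - 23427/331 = -1097428/15557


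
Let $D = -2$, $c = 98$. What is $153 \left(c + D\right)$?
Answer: $14688$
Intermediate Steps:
$153 \left(c + D\right) = 153 \left(98 - 2\right) = 153 \cdot 96 = 14688$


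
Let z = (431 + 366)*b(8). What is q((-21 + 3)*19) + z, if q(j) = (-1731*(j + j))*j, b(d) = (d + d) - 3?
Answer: -404919007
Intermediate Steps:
b(d) = -3 + 2*d (b(d) = 2*d - 3 = -3 + 2*d)
q(j) = -3462*j**2 (q(j) = (-3462*j)*j = -3462*j**2)
z = 10361 (z = (431 + 366)*(-3 + 2*8) = 797*(-3 + 16) = 797*13 = 10361)
q((-21 + 3)*19) + z = -3462*361*(-21 + 3)**2 + 10361 = -3462*(-18*19)**2 + 10361 = -3462*(-342)**2 + 10361 = -3462*116964 + 10361 = -404929368 + 10361 = -404919007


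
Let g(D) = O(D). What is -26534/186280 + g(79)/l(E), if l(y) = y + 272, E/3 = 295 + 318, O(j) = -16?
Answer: -29496877/196618540 ≈ -0.15002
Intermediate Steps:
g(D) = -16
E = 1839 (E = 3*(295 + 318) = 3*613 = 1839)
l(y) = 272 + y
-26534/186280 + g(79)/l(E) = -26534/186280 - 16/(272 + 1839) = -26534*1/186280 - 16/2111 = -13267/93140 - 16*1/2111 = -13267/93140 - 16/2111 = -29496877/196618540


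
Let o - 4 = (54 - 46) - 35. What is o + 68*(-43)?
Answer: -2947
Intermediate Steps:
o = -23 (o = 4 + ((54 - 46) - 35) = 4 + (8 - 35) = 4 - 27 = -23)
o + 68*(-43) = -23 + 68*(-43) = -23 - 2924 = -2947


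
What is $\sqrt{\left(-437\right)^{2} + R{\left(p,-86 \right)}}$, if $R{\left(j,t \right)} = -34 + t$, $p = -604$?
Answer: $\sqrt{190849} \approx 436.86$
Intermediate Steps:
$\sqrt{\left(-437\right)^{2} + R{\left(p,-86 \right)}} = \sqrt{\left(-437\right)^{2} - 120} = \sqrt{190969 - 120} = \sqrt{190849}$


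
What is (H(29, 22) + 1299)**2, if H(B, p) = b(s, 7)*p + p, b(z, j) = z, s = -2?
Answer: 1630729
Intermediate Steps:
H(B, p) = -p (H(B, p) = -2*p + p = -p)
(H(29, 22) + 1299)**2 = (-1*22 + 1299)**2 = (-22 + 1299)**2 = 1277**2 = 1630729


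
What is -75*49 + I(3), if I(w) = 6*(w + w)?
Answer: -3639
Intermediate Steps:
I(w) = 12*w (I(w) = 6*(2*w) = 12*w)
-75*49 + I(3) = -75*49 + 12*3 = -3675 + 36 = -3639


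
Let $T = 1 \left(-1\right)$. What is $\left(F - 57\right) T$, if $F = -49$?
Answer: $106$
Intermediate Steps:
$T = -1$
$\left(F - 57\right) T = \left(-49 - 57\right) \left(-1\right) = \left(-106\right) \left(-1\right) = 106$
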